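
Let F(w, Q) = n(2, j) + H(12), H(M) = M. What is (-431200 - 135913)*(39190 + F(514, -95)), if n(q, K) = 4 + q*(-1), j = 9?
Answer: -22233098052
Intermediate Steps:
n(q, K) = 4 - q
F(w, Q) = 14 (F(w, Q) = (4 - 1*2) + 12 = (4 - 2) + 12 = 2 + 12 = 14)
(-431200 - 135913)*(39190 + F(514, -95)) = (-431200 - 135913)*(39190 + 14) = -567113*39204 = -22233098052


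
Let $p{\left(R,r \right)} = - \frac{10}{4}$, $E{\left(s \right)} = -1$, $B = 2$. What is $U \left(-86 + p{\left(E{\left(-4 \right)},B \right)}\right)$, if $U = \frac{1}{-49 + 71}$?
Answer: $- \frac{177}{44} \approx -4.0227$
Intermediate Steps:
$p{\left(R,r \right)} = - \frac{5}{2}$ ($p{\left(R,r \right)} = \left(-10\right) \frac{1}{4} = - \frac{5}{2}$)
$U = \frac{1}{22} \approx 0.045455$
$U \left(-86 + p{\left(E{\left(-4 \right)},B \right)}\right) = \frac{-86 - \frac{5}{2}}{22} = \frac{1}{22} \left(- \frac{177}{2}\right) = - \frac{177}{44}$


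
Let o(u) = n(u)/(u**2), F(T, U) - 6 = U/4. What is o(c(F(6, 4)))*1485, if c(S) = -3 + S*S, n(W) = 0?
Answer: 0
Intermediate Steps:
F(T, U) = 6 + U/4
c(S) = -3 + S**2
o(u) = 0 (o(u) = 0/(u**2) = 0/u**2 = 0)
o(c(F(6, 4)))*1485 = 0*1485 = 0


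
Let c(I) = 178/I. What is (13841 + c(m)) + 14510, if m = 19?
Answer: 538847/19 ≈ 28360.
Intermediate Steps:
(13841 + c(m)) + 14510 = (13841 + 178/19) + 14510 = 263157/19 + 14510 = 538847/19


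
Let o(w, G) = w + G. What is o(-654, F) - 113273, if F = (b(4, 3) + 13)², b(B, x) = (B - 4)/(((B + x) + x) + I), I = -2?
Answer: -113758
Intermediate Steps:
b(B, x) = (-4 + B)/(-2 + B + 2*x) (b(B, x) = (B - 4)/(((B + x) + x) - 2) = (-4 + B)/((B + 2*x) - 2) = (-4 + B)/(-2 + B + 2*x))
F = 169 (F = ((-4 + 4)/(-2 + 4 + 2*3) + 13)² = (0/(-2 + 4 + 6) + 13)² = (0/8 + 13)² = ((⅛)*0 + 13)² = (0 + 13)² = 13² = 169)
o(w, G) = G + w
o(-654, F) - 113273 = (169 - 654) - 113273 = -485 - 113273 = -113758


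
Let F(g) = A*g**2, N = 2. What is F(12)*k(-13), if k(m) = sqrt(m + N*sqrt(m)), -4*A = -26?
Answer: 936*sqrt(-13 + 2*I*sqrt(13)) ≈ 904.12 + 3493.8*I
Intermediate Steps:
A = 13/2 (A = -1/4*(-26) = 13/2 ≈ 6.5000)
F(g) = 13*g**2/2
k(m) = sqrt(m + 2*sqrt(m))
F(12)*k(-13) = ((13/2)*12**2)*sqrt(-13 + 2*sqrt(-13)) = ((13/2)*144)*sqrt(-13 + 2*(I*sqrt(13))) = 936*sqrt(-13 + 2*I*sqrt(13))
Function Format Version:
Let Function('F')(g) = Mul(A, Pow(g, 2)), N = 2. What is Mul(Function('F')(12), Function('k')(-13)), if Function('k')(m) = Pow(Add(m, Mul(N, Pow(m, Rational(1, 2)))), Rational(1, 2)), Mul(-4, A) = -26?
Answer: Mul(936, Pow(Add(-13, Mul(2, I, Pow(13, Rational(1, 2)))), Rational(1, 2))) ≈ Add(904.12, Mul(3493.8, I))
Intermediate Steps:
A = Rational(13, 2) (A = Mul(Rational(-1, 4), -26) = Rational(13, 2) ≈ 6.5000)
Function('F')(g) = Mul(Rational(13, 2), Pow(g, 2))
Function('k')(m) = Pow(Add(m, Mul(2, Pow(m, Rational(1, 2)))), Rational(1, 2))
Mul(Function('F')(12), Function('k')(-13)) = Mul(Mul(Rational(13, 2), Pow(12, 2)), Pow(Add(-13, Mul(2, Pow(-13, Rational(1, 2)))), Rational(1, 2))) = Mul(Mul(Rational(13, 2), 144), Pow(Add(-13, Mul(2, Mul(I, Pow(13, Rational(1, 2))))), Rational(1, 2))) = Mul(936, Pow(Add(-13, Mul(2, I, Pow(13, Rational(1, 2)))), Rational(1, 2)))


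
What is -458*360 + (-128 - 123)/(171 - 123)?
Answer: -7914491/48 ≈ -1.6489e+5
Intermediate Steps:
-458*360 + (-128 - 123)/(171 - 123) = -164880 - 251/48 = -7914491/48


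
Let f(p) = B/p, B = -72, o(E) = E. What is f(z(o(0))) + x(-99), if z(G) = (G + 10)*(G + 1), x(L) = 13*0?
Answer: -36/5 ≈ -7.2000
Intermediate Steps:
x(L) = 0
z(G) = (1 + G)*(10 + G) (z(G) = (10 + G)*(1 + G) = (1 + G)*(10 + G))
f(p) = -72/p
f(z(o(0))) + x(-99) = -72/(10 + 0**2 + 11*0) + 0 = -72/(10 + 0 + 0) + 0 = -72/10 + 0 = -72*1/10 + 0 = -36/5 + 0 = -36/5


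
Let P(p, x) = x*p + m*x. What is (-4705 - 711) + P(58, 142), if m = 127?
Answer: 20854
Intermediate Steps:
P(p, x) = 127*x + p*x (P(p, x) = x*p + 127*x = p*x + 127*x = 127*x + p*x)
(-4705 - 711) + P(58, 142) = (-4705 - 711) + 142*(127 + 58) = -5416 + 142*185 = -5416 + 26270 = 20854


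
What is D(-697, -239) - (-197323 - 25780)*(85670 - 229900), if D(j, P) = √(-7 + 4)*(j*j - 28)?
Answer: -32178145690 + 485781*I*√3 ≈ -3.2178e+10 + 8.414e+5*I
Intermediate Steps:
D(j, P) = I*√3*(-28 + j²) (D(j, P) = √(-3)*(j² - 28) = (I*√3)*(-28 + j²) = I*√3*(-28 + j²))
D(-697, -239) - (-197323 - 25780)*(85670 - 229900) = I*√3*(-28 + (-697)²) - (-197323 - 25780)*(85670 - 229900) = I*√3*(-28 + 485809) - (-223103)*(-144230) = I*√3*485781 - 1*32178145690 = 485781*I*√3 - 32178145690 = -32178145690 + 485781*I*√3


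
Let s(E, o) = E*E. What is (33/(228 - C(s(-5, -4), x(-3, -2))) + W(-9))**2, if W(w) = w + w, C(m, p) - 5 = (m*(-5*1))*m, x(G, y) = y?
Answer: 403085929/1245456 ≈ 323.65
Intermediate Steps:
s(E, o) = E**2
C(m, p) = 5 - 5*m**2 (C(m, p) = 5 + (m*(-5*1))*m = 5 + (m*(-5))*m = 5 + (-5*m)*m = 5 - 5*m**2)
W(w) = 2*w
(33/(228 - C(s(-5, -4), x(-3, -2))) + W(-9))**2 = (33/(228 - (5 - 5*((-5)**2)**2)) + 2*(-9))**2 = (33/(228 - (5 - 5*25**2)) - 18)**2 = (33/(228 - (5 - 5*625)) - 18)**2 = (33/(228 - (5 - 3125)) - 18)**2 = (33/(228 - 1*(-3120)) - 18)**2 = (33/(228 + 3120) - 18)**2 = (33/3348 - 18)**2 = (33*(1/3348) - 18)**2 = (11/1116 - 18)**2 = (-20077/1116)**2 = 403085929/1245456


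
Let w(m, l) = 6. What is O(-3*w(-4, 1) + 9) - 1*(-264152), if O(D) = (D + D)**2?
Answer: 264476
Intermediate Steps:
O(D) = 4*D**2 (O(D) = (2*D)**2 = 4*D**2)
O(-3*w(-4, 1) + 9) - 1*(-264152) = 4*(-3*6 + 9)**2 - 1*(-264152) = 4*(-18 + 9)**2 + 264152 = 4*(-9)**2 + 264152 = 4*81 + 264152 = 324 + 264152 = 264476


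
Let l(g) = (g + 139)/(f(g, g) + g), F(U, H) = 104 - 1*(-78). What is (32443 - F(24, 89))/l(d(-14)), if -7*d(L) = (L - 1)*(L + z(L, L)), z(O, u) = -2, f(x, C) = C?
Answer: -15485280/733 ≈ -21126.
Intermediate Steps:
F(U, H) = 182 (F(U, H) = 104 + 78 = 182)
d(L) = -(-1 + L)*(-2 + L)/7 (d(L) = -(L - 1)*(L - 2)/7 = -(-1 + L)*(-2 + L)/7)
l(g) = (139 + g)/(2*g) (l(g) = (g + 139)/(g + g) = (139 + g)/((2*g)) = (139 + g)*(1/(2*g)) = (139 + g)/(2*g))
(32443 - F(24, 89))/l(d(-14)) = (32443 - 1*182)/(((139 + (-2/7 - ⅐*(-14)² + (3/7)*(-14)))/(2*(-2/7 - ⅐*(-14)² + (3/7)*(-14))))) = (32443 - 182)/(((139 + (-2/7 - ⅐*196 - 6))/(2*(-2/7 - ⅐*196 - 6)))) = 32261/(((139 + (-2/7 - 28 - 6))/(2*(-2/7 - 28 - 6)))) = 32261/(((139 - 240/7)/(2*(-240/7)))) = 32261/(((½)*(-7/240)*(733/7))) = 32261/(-733/480) = 32261*(-480/733) = -15485280/733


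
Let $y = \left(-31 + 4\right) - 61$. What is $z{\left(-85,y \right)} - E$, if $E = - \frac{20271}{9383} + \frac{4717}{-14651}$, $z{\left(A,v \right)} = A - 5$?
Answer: $- \frac{12031079938}{137470333} \approx -87.518$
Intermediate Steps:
$y = -88$ ($y = -27 - 61 = -88$)
$z{\left(A,v \right)} = -5 + A$ ($z{\left(A,v \right)} = A - 5 = -5 + A$)
$E = - \frac{341250032}{137470333}$ ($E = \left(-20271\right) \frac{1}{9383} + 4717 \left(- \frac{1}{14651}\right) = - \frac{20271}{9383} - \frac{4717}{14651} = - \frac{341250032}{137470333} \approx -2.4824$)
$z{\left(-85,y \right)} - E = \left(-5 - 85\right) - - \frac{341250032}{137470333} = -90 + \frac{341250032}{137470333} = - \frac{12031079938}{137470333}$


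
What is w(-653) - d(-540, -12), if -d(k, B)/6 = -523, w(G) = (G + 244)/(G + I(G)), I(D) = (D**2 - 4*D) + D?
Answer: -1342170079/427715 ≈ -3138.0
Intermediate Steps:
I(D) = D**2 - 3*D
w(G) = (244 + G)/(G + G*(-3 + G)) (w(G) = (G + 244)/(G + G*(-3 + G)) = (244 + G)/(G + G*(-3 + G)))
d(k, B) = 3138 (d(k, B) = -6*(-523) = 3138)
w(-653) - d(-540, -12) = (244 - 653)/((-653)*(-2 - 653)) - 1*3138 = -1/653*(-409)/(-655) - 3138 = -1/653*(-1/655)*(-409) - 3138 = -409/427715 - 3138 = -1342170079/427715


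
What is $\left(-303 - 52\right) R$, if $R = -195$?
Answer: $69225$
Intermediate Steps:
$\left(-303 - 52\right) R = \left(-303 - 52\right) \left(-195\right) = \left(-355\right) \left(-195\right) = 69225$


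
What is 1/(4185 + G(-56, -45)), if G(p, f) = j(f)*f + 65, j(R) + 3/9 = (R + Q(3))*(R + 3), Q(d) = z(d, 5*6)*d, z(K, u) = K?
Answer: -1/63775 ≈ -1.5680e-5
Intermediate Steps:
Q(d) = d² (Q(d) = d*d = d²)
j(R) = -⅓ + (3 + R)*(9 + R) (j(R) = -⅓ + (R + 3²)*(R + 3) = -⅓ + (R + 9)*(3 + R) = -⅓ + (9 + R)*(3 + R) = -⅓ + (3 + R)*(9 + R))
G(p, f) = 65 + f*(80/3 + f² + 12*f) (G(p, f) = (80/3 + f² + 12*f)*f + 65 = f*(80/3 + f² + 12*f) + 65 = 65 + f*(80/3 + f² + 12*f))
1/(4185 + G(-56, -45)) = 1/(4185 + (65 + (⅓)*(-45)*(80 + 3*(-45)² + 36*(-45)))) = 1/(4185 + (65 + (⅓)*(-45)*(80 + 3*2025 - 1620))) = 1/(4185 + (65 + (⅓)*(-45)*(80 + 6075 - 1620))) = 1/(4185 + (65 + (⅓)*(-45)*4535)) = 1/(4185 + (65 - 68025)) = 1/(4185 - 67960) = 1/(-63775) = -1/63775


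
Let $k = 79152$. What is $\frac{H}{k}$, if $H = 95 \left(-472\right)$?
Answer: $- \frac{5605}{9894} \approx -0.5665$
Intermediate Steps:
$H = -44840$
$\frac{H}{k} = - \frac{44840}{79152} = \left(-44840\right) \frac{1}{79152} = - \frac{5605}{9894}$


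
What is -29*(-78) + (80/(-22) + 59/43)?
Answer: 1068855/473 ≈ 2259.7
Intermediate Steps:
-29*(-78) + (80/(-22) + 59/43) = 2262 + (80*(-1/22) + 59*(1/43)) = 2262 + (-40/11 + 59/43) = 2262 - 1071/473 = 1068855/473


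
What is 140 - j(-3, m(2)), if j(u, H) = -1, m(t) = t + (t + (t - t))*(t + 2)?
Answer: 141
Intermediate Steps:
m(t) = t + t*(2 + t) (m(t) = t + (t + 0)*(2 + t) = t + t*(2 + t))
140 - j(-3, m(2)) = 140 - 1*(-1) = 140 + 1 = 141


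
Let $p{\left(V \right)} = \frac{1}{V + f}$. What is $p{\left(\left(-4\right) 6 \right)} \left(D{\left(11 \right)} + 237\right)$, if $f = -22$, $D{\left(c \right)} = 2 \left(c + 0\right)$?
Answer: $- \frac{259}{46} \approx -5.6304$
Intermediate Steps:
$D{\left(c \right)} = 2 c$
$p{\left(V \right)} = \frac{1}{-22 + V}$ ($p{\left(V \right)} = \frac{1}{V - 22} = \frac{1}{-22 + V}$)
$p{\left(\left(-4\right) 6 \right)} \left(D{\left(11 \right)} + 237\right) = \frac{2 \cdot 11 + 237}{-22 - 24} = \frac{22 + 237}{-22 - 24} = \frac{1}{-46} \cdot 259 = \left(- \frac{1}{46}\right) 259 = - \frac{259}{46}$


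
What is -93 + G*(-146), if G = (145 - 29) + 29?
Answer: -21263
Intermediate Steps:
G = 145 (G = 116 + 29 = 145)
-93 + G*(-146) = -93 + 145*(-146) = -93 - 21170 = -21263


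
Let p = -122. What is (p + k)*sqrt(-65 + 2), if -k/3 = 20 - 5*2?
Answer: -456*I*sqrt(7) ≈ -1206.5*I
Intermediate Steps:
k = -30 (k = -3*(20 - 5*2) = -3*(20 - 10) = -3*10 = -30)
(p + k)*sqrt(-65 + 2) = (-122 - 30)*sqrt(-65 + 2) = -456*I*sqrt(7)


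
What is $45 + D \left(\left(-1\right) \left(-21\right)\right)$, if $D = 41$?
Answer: $906$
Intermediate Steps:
$45 + D \left(\left(-1\right) \left(-21\right)\right) = 45 + 41 \left(\left(-1\right) \left(-21\right)\right) = 45 + 41 \cdot 21 = 45 + 861 = 906$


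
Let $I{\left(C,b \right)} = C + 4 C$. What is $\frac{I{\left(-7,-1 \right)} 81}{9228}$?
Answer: $- \frac{945}{3076} \approx -0.30722$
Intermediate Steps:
$I{\left(C,b \right)} = 5 C$
$\frac{I{\left(-7,-1 \right)} 81}{9228} = \frac{5 \left(-7\right) 81}{9228} = \left(-35\right) 81 \cdot \frac{1}{9228} = \left(-2835\right) \frac{1}{9228} = - \frac{945}{3076}$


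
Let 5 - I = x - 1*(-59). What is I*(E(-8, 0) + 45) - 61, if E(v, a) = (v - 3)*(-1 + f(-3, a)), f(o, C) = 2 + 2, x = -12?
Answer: -565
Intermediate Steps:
I = -42 (I = 5 - (-12 - 1*(-59)) = 5 - (-12 + 59) = 5 - 1*47 = 5 - 47 = -42)
f(o, C) = 4
E(v, a) = -9 + 3*v (E(v, a) = (v - 3)*(-1 + 4) = (-3 + v)*3 = -9 + 3*v)
I*(E(-8, 0) + 45) - 61 = -42*((-9 + 3*(-8)) + 45) - 61 = -42*((-9 - 24) + 45) - 61 = -42*(-33 + 45) - 61 = -42*12 - 61 = -504 - 61 = -565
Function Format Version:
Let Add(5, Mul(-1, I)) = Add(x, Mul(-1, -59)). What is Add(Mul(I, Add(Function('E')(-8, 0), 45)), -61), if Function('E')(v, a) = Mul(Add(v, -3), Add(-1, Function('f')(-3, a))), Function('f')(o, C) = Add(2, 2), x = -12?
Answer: -565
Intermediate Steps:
I = -42 (I = Add(5, Mul(-1, Add(-12, Mul(-1, -59)))) = Add(5, Mul(-1, Add(-12, 59))) = Add(5, Mul(-1, 47)) = Add(5, -47) = -42)
Function('f')(o, C) = 4
Function('E')(v, a) = Add(-9, Mul(3, v)) (Function('E')(v, a) = Mul(Add(v, -3), Add(-1, 4)) = Mul(Add(-3, v), 3) = Add(-9, Mul(3, v)))
Add(Mul(I, Add(Function('E')(-8, 0), 45)), -61) = Add(Mul(-42, Add(Add(-9, Mul(3, -8)), 45)), -61) = Add(Mul(-42, Add(Add(-9, -24), 45)), -61) = Add(Mul(-42, Add(-33, 45)), -61) = Add(Mul(-42, 12), -61) = Add(-504, -61) = -565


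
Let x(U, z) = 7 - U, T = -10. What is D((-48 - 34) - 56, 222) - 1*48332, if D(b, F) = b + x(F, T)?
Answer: -48685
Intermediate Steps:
D(b, F) = 7 + b - F (D(b, F) = b + (7 - F) = 7 + b - F)
D((-48 - 34) - 56, 222) - 1*48332 = (7 + ((-48 - 34) - 56) - 1*222) - 1*48332 = (7 + (-82 - 56) - 222) - 48332 = (7 - 138 - 222) - 48332 = -353 - 48332 = -48685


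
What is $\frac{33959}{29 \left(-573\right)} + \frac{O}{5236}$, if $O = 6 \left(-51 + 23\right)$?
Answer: $- \frac{222415}{107151} \approx -2.0757$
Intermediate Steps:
$O = -168$ ($O = 6 \left(-28\right) = -168$)
$\frac{33959}{29 \left(-573\right)} + \frac{O}{5236} = \frac{33959}{29 \left(-573\right)} - \frac{168}{5236} = \frac{33959}{-16617} - \frac{6}{187} = 33959 \left(- \frac{1}{16617}\right) - \frac{6}{187} = - \frac{1171}{573} - \frac{6}{187} = - \frac{222415}{107151}$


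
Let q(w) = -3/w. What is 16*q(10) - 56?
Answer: -304/5 ≈ -60.800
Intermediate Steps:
16*q(10) - 56 = 16*(-3/10) - 56 = -24/5 - 56 = -304/5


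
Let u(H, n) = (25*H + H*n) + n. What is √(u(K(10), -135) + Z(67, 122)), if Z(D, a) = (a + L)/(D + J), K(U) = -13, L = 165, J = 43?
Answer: 7*√320430/110 ≈ 36.022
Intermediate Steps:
Z(D, a) = (165 + a)/(43 + D) (Z(D, a) = (a + 165)/(D + 43) = (165 + a)/(43 + D))
u(H, n) = n + 25*H + H*n
√(u(K(10), -135) + Z(67, 122)) = √((-135 + 25*(-13) - 13*(-135)) + (165 + 122)/(43 + 67)) = √((-135 - 325 + 1755) + 287/110) = √(1295 + (1/110)*287) = √(1295 + 287/110) = √(142737/110) = 7*√320430/110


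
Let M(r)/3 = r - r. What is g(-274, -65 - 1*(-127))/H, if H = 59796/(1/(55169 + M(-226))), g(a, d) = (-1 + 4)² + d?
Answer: 71/3298885524 ≈ 2.1522e-8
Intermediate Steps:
g(a, d) = 9 + d (g(a, d) = 3² + d = 9 + d)
M(r) = 0 (M(r) = 3*(r - r) = 3*0 = 0)
H = 3298885524 (H = 59796/(1/(55169 + 0)) = 59796/(1/55169) = 59796*55169 = 3298885524)
g(-274, -65 - 1*(-127))/H = (9 + (-65 - 1*(-127)))/3298885524 = (9 + (-65 + 127))*(1/3298885524) = (9 + 62)*(1/3298885524) = 71*(1/3298885524) = 71/3298885524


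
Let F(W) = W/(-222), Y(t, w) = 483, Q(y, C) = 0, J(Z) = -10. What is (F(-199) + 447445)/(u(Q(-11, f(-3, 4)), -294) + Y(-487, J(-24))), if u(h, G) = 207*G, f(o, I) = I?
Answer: -14190427/1914750 ≈ -7.4111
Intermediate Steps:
F(W) = -W/222 (F(W) = W*(-1/222) = -W/222)
(F(-199) + 447445)/(u(Q(-11, f(-3, 4)), -294) + Y(-487, J(-24))) = (-1/222*(-199) + 447445)/(207*(-294) + 483) = (199/222 + 447445)/(-60858 + 483) = (99332989/222)/(-60375) = (99332989/222)*(-1/60375) = -14190427/1914750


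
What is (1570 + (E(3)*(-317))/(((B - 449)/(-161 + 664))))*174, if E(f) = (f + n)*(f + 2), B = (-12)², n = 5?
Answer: 238619772/61 ≈ 3.9118e+6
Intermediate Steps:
B = 144
E(f) = (2 + f)*(5 + f) (E(f) = (f + 5)*(f + 2) = (5 + f)*(2 + f) = (2 + f)*(5 + f))
(1570 + (E(3)*(-317))/(((B - 449)/(-161 + 664))))*174 = (1570 + ((10 + 3² + 7*3)*(-317))/(((144 - 449)/(-161 + 664))))*174 = (1570 + ((10 + 9 + 21)*(-317))/((-305/503)))*174 = (1570 + (40*(-317))/((-305*1/503)))*174 = (1570 - 12680/(-305/503))*174 = (1570 - 12680*(-503/305))*174 = (1570 + 1275608/61)*174 = (1371378/61)*174 = 238619772/61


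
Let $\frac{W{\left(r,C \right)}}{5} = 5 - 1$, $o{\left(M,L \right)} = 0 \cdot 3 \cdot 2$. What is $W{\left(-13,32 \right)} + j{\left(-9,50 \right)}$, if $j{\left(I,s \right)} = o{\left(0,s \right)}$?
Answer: $20$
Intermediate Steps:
$o{\left(M,L \right)} = 0$ ($o{\left(M,L \right)} = 0 \cdot 2 = 0$)
$W{\left(r,C \right)} = 20$ ($W{\left(r,C \right)} = 5 \left(5 - 1\right) = 5 \cdot 4 = 20$)
$j{\left(I,s \right)} = 0$
$W{\left(-13,32 \right)} + j{\left(-9,50 \right)} = 20 + 0 = 20$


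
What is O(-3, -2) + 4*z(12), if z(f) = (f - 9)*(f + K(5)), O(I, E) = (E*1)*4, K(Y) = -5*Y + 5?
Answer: -104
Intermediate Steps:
K(Y) = 5 - 5*Y
O(I, E) = 4*E (O(I, E) = E*4 = 4*E)
z(f) = (-20 + f)*(-9 + f) (z(f) = (f - 9)*(f + (5 - 5*5)) = (-9 + f)*(f + (5 - 25)) = (-9 + f)*(f - 20) = (-9 + f)*(-20 + f) = (-20 + f)*(-9 + f))
O(-3, -2) + 4*z(12) = 4*(-2) + 4*(180 + 12**2 - 29*12) = -8 + 4*(180 + 144 - 348) = -8 + 4*(-24) = -8 - 96 = -104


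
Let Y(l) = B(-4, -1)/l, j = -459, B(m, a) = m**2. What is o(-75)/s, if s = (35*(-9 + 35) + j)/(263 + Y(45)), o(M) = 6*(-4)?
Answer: -94808/6765 ≈ -14.014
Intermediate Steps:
Y(l) = 16/l (Y(l) = (-4)**2/l = 16/l)
o(M) = -24
s = 20295/11851 (s = (35*(-9 + 35) - 459)/(263 + 16/45) = (35*26 - 459)/(263 + 16*(1/45)) = (910 - 459)/(263 + 16/45) = 451/(11851/45) = 451*(45/11851) = 20295/11851 ≈ 1.7125)
o(-75)/s = -24/20295/11851 = -24*11851/20295 = -94808/6765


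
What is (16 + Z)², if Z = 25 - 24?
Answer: 289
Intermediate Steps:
Z = 1
(16 + Z)² = (16 + 1)² = 17² = 289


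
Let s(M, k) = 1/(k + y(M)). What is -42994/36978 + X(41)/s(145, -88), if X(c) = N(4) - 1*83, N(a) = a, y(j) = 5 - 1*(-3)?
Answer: 116828983/18489 ≈ 6318.8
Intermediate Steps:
y(j) = 8 (y(j) = 5 + 3 = 8)
s(M, k) = 1/(8 + k) (s(M, k) = 1/(k + 8) = 1/(8 + k))
X(c) = -79 (X(c) = 4 - 1*83 = 4 - 83 = -79)
-42994/36978 + X(41)/s(145, -88) = -42994/36978 - 79/(1/(8 - 88)) = -42994*1/36978 - 79/(1/(-80)) = -21497/18489 - 79/(-1/80) = -21497/18489 - 79*(-80) = -21497/18489 + 6320 = 116828983/18489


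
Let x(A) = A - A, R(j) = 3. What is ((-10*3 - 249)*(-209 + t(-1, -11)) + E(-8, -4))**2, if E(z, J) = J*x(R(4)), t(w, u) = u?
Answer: 3767504400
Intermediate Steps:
x(A) = 0
E(z, J) = 0 (E(z, J) = J*0 = 0)
((-10*3 - 249)*(-209 + t(-1, -11)) + E(-8, -4))**2 = ((-10*3 - 249)*(-209 - 11) + 0)**2 = ((-30 - 249)*(-220) + 0)**2 = (-279*(-220) + 0)**2 = (61380 + 0)**2 = 61380**2 = 3767504400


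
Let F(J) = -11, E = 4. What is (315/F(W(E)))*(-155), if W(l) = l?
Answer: 48825/11 ≈ 4438.6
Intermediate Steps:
(315/F(W(E)))*(-155) = (315/(-11))*(-155) = (315*(-1/11))*(-155) = -315/11*(-155) = 48825/11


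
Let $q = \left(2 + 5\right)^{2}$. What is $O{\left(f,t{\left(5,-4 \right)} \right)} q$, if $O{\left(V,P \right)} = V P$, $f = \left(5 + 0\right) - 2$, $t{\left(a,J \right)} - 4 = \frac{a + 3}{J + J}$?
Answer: $441$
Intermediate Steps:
$t{\left(a,J \right)} = 4 + \frac{3 + a}{2 J}$ ($t{\left(a,J \right)} = 4 + \frac{a + 3}{J + J} = 4 + \frac{3 + a}{2 J}$)
$q = 49$ ($q = 7^{2} = 49$)
$f = 3$ ($f = 5 - 2 = 3$)
$O{\left(V,P \right)} = P V$
$O{\left(f,t{\left(5,-4 \right)} \right)} q = \frac{3 + 5 + 8 \left(-4\right)}{2 \left(-4\right)} 3 \cdot 49 = \frac{1}{2} \left(- \frac{1}{4}\right) \left(3 + 5 - 32\right) 3 \cdot 49 = \frac{1}{2} \left(- \frac{1}{4}\right) \left(-24\right) 3 \cdot 49 = 3 \cdot 3 \cdot 49 = 9 \cdot 49 = 441$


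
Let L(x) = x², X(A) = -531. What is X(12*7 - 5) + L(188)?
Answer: 34813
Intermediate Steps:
X(12*7 - 5) + L(188) = -531 + 188² = -531 + 35344 = 34813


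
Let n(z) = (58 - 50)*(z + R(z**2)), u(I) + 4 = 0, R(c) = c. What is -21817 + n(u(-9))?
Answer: -21721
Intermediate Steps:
u(I) = -4 (u(I) = -4 + 0 = -4)
n(z) = 8*z + 8*z**2 (n(z) = (58 - 50)*(z + z**2) = 8*(z + z**2) = 8*z + 8*z**2)
-21817 + n(u(-9)) = -21817 + 8*(-4)*(1 - 4) = -21817 + 8*(-4)*(-3) = -21817 + 96 = -21721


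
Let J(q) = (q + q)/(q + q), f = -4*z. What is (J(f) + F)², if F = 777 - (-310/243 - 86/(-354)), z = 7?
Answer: 124746404634049/205549569 ≈ 6.0689e+5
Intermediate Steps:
f = -28 (f = -4*7 = -28)
F = 11154656/14337 (F = 777 - (-310*1/243 - 86*(-1/354)) = 777 - (-310/243 + 43/177) = 777 - 1*(-14807/14337) = 777 + 14807/14337 = 11154656/14337 ≈ 778.03)
J(q) = 1 (J(q) = (2*q)/((2*q)) = (2*q)*(1/(2*q)) = 1)
(J(f) + F)² = (1 + 11154656/14337)² = (11168993/14337)² = 124746404634049/205549569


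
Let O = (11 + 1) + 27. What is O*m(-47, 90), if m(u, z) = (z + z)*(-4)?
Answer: -28080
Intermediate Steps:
m(u, z) = -8*z (m(u, z) = (2*z)*(-4) = -8*z)
O = 39 (O = 12 + 27 = 39)
O*m(-47, 90) = 39*(-8*90) = 39*(-720) = -28080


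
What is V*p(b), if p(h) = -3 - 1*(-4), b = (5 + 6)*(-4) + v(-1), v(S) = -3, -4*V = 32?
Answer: -8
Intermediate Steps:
V = -8 (V = -¼*32 = -8)
b = -47 (b = (5 + 6)*(-4) - 3 = 11*(-4) - 3 = -44 - 3 = -47)
p(h) = 1 (p(h) = -3 + 4 = 1)
V*p(b) = -8*1 = -8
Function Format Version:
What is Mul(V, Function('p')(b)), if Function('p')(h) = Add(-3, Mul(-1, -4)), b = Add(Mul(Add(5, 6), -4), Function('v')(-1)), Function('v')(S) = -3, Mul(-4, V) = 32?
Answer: -8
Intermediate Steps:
V = -8 (V = Mul(Rational(-1, 4), 32) = -8)
b = -47 (b = Add(Mul(Add(5, 6), -4), -3) = Add(Mul(11, -4), -3) = Add(-44, -3) = -47)
Function('p')(h) = 1 (Function('p')(h) = Add(-3, 4) = 1)
Mul(V, Function('p')(b)) = Mul(-8, 1) = -8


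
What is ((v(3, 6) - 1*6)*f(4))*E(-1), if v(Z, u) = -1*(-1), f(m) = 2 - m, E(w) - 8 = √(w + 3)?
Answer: 80 + 10*√2 ≈ 94.142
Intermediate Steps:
E(w) = 8 + √(3 + w) (E(w) = 8 + √(w + 3) = 8 + √(3 + w))
v(Z, u) = 1
((v(3, 6) - 1*6)*f(4))*E(-1) = ((1 - 1*6)*(2 - 1*4))*(8 + √(3 - 1)) = ((1 - 6)*(2 - 4))*(8 + √2) = (-5*(-2))*(8 + √2) = 10*(8 + √2) = 80 + 10*√2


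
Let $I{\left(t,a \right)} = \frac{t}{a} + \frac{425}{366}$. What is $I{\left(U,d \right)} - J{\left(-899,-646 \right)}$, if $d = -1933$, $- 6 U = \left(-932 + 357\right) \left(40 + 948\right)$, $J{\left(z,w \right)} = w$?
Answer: $\frac{141066071}{235826} \approx 598.18$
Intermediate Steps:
$U = \frac{284050}{3}$ ($U = - \frac{\left(-932 + 357\right) \left(40 + 948\right)}{6} = - \frac{\left(-575\right) 988}{6} = \left(- \frac{1}{6}\right) \left(-568100\right) = \frac{284050}{3} \approx 94683.0$)
$I{\left(t,a \right)} = \frac{425}{366} + \frac{t}{a}$ ($I{\left(t,a \right)} = \frac{t}{a} + 425 \cdot \frac{1}{366} = \frac{t}{a} + \frac{425}{366} = \frac{425}{366} + \frac{t}{a}$)
$I{\left(U,d \right)} - J{\left(-899,-646 \right)} = \left(\frac{425}{366} + \frac{284050}{3 \left(-1933\right)}\right) - -646 = \left(\frac{425}{366} + \frac{284050}{3} \left(- \frac{1}{1933}\right)\right) + 646 = \left(\frac{425}{366} - \frac{284050}{5799}\right) + 646 = - \frac{11277525}{235826} + 646 = \frac{141066071}{235826}$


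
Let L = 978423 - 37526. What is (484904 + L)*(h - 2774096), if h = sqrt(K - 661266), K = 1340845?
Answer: -3955308850896 + 1425801*sqrt(679579) ≈ -3.9541e+12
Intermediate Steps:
L = 940897
h = sqrt(679579) (h = sqrt(1340845 - 661266) = sqrt(679579) ≈ 824.37)
(484904 + L)*(h - 2774096) = (484904 + 940897)*(sqrt(679579) - 2774096) = 1425801*(-2774096 + sqrt(679579)) = -3955308850896 + 1425801*sqrt(679579)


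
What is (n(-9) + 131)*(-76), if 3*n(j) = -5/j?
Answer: -269192/27 ≈ -9970.1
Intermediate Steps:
n(j) = -5/(3*j) (n(j) = (-5/j)/3 = -5/(3*j))
(n(-9) + 131)*(-76) = (-5/3/(-9) + 131)*(-76) = (-5/3*(-⅑) + 131)*(-76) = (5/27 + 131)*(-76) = (3542/27)*(-76) = -269192/27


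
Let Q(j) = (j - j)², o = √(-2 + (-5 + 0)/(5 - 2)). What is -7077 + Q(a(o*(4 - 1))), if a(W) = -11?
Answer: -7077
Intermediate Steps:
o = I*√33/3 (o = √(-2 - 5/3) = √(-11/3) = I*√33/3 ≈ 1.9149*I)
Q(j) = 0 (Q(j) = 0² = 0)
-7077 + Q(a(o*(4 - 1))) = -7077 + 0 = -7077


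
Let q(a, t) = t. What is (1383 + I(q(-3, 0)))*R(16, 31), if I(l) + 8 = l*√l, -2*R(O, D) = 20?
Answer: -13750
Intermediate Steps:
R(O, D) = -10 (R(O, D) = -½*20 = -10)
I(l) = -8 + l^(3/2) (I(l) = -8 + l*√l = -8 + l^(3/2))
(1383 + I(q(-3, 0)))*R(16, 31) = (1383 + (-8 + 0^(3/2)))*(-10) = (1383 + (-8 + 0))*(-10) = (1383 - 8)*(-10) = 1375*(-10) = -13750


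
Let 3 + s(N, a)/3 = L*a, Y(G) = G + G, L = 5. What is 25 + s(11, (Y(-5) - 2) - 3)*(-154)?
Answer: 36061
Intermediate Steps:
Y(G) = 2*G
s(N, a) = -9 + 15*a (s(N, a) = -9 + 3*(5*a) = -9 + 15*a)
25 + s(11, (Y(-5) - 2) - 3)*(-154) = 25 + (-9 + 15*((2*(-5) - 2) - 3))*(-154) = 25 + (-9 + 15*((-10 - 2) - 3))*(-154) = 25 + (-9 + 15*(-12 - 3))*(-154) = 25 + (-9 + 15*(-15))*(-154) = 25 + (-9 - 225)*(-154) = 25 - 234*(-154) = 25 + 36036 = 36061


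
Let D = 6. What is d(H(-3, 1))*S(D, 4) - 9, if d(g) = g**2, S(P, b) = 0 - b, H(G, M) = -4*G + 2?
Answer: -793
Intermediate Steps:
H(G, M) = 2 - 4*G
S(P, b) = -b
d(H(-3, 1))*S(D, 4) - 9 = (2 - 4*(-3))**2*(-1*4) - 9 = (2 + 12)**2*(-4) - 9 = 14**2*(-4) - 9 = 196*(-4) - 9 = -784 - 9 = -793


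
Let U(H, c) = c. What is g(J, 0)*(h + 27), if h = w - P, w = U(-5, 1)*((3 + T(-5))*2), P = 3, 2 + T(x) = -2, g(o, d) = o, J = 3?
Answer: 66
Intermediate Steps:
T(x) = -4 (T(x) = -2 - 2 = -4)
w = -2 (w = 1*((3 - 4)*2) = 1*(-1*2) = 1*(-2) = -2)
h = -5 (h = -2 - 1*3 = -2 - 3 = -5)
g(J, 0)*(h + 27) = 3*(-5 + 27) = 3*22 = 66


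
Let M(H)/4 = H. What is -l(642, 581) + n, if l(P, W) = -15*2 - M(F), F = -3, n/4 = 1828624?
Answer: 7314514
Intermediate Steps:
n = 7314496 (n = 4*1828624 = 7314496)
M(H) = 4*H
l(P, W) = -18 (l(P, W) = -15*2 - 4*(-3) = -30 - 1*(-12) = -30 + 12 = -18)
-l(642, 581) + n = -1*(-18) + 7314496 = 18 + 7314496 = 7314514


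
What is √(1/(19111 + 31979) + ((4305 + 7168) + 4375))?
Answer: √41366261059890/51090 ≈ 125.89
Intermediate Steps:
√(1/(19111 + 31979) + ((4305 + 7168) + 4375)) = √(1/51090 + (11473 + 4375)) = √(1/51090 + 15848) = √(809674321/51090) = √41366261059890/51090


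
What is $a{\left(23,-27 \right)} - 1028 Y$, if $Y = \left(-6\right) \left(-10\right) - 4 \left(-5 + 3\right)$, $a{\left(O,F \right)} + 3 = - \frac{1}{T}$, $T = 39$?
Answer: $- \frac{2726374}{39} \approx -69907.0$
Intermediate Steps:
$a{\left(O,F \right)} = - \frac{118}{39}$ ($a{\left(O,F \right)} = -3 - \frac{1}{39} = - \frac{118}{39}$)
$Y = 68$ ($Y = 60 - -8 = 60 + 8 = 68$)
$a{\left(23,-27 \right)} - 1028 Y = - \frac{118}{39} - 69904 = - \frac{2726374}{39}$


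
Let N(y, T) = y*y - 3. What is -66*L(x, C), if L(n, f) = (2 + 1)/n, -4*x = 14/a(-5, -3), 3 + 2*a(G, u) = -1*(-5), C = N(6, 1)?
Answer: 396/7 ≈ 56.571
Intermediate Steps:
N(y, T) = -3 + y**2 (N(y, T) = y**2 - 3 = -3 + y**2)
C = 33 (C = -3 + 6**2 = -3 + 36 = 33)
a(G, u) = 1 (a(G, u) = -3/2 + (-1*(-5))/2 = -3/2 + (1/2)*5 = -3/2 + 5/2 = 1)
x = -7/2 (x = -7/(2*1) = -7/2 ≈ -3.5000)
L(n, f) = 3/n
-66*L(x, C) = -198/(-7/2) = -198*(-2)/7 = -66*(-6/7) = 396/7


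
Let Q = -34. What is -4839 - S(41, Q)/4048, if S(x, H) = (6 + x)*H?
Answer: -9793337/2024 ≈ -4838.6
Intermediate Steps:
S(x, H) = H*(6 + x)
-4839 - S(41, Q)/4048 = -4839 - (-34*(6 + 41))/4048 = -4839 - (-34*47)/4048 = -4839 - (-1598)/4048 = -4839 - 1*(-799/2024) = -4839 + 799/2024 = -9793337/2024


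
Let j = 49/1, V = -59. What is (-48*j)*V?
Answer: 138768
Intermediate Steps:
j = 49 (j = 49*1 = 49)
(-48*j)*V = -48*49*(-59) = -2352*(-59) = 138768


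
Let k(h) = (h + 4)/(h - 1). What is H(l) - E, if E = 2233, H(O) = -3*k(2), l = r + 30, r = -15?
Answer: -2251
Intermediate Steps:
k(h) = (4 + h)/(-1 + h)
l = 15 (l = -15 + 30 = 15)
H(O) = -18 (H(O) = -3*(4 + 2)/(-1 + 2) = -3*6/1 = -3*6 = -18)
H(l) - E = -18 - 1*2233 = -18 - 2233 = -2251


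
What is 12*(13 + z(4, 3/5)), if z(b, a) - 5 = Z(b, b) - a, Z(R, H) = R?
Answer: 1284/5 ≈ 256.80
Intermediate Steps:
z(b, a) = 5 + b - a (z(b, a) = 5 + (b - a) = 5 + b - a)
12*(13 + z(4, 3/5)) = 12*(13 + (5 + 4 - 3/5)) = 12*(13 + (5 + 4 - 1*⅗)) = 12*(13 + (5 + 4 - ⅗)) = 12*(13 + 42/5) = 12*(107/5) = 1284/5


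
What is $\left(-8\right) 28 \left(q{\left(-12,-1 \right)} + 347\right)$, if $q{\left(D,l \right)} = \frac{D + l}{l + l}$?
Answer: $-79184$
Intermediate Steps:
$q{\left(D,l \right)} = \frac{D + l}{2 l}$
$\left(-8\right) 28 \left(q{\left(-12,-1 \right)} + 347\right) = \left(-8\right) 28 \left(\frac{-12 - 1}{2 \left(-1\right)} + 347\right) = - 224 \left(\frac{1}{2} \left(-1\right) \left(-13\right) + 347\right) = - 224 \left(\frac{13}{2} + 347\right) = \left(-224\right) \frac{707}{2} = -79184$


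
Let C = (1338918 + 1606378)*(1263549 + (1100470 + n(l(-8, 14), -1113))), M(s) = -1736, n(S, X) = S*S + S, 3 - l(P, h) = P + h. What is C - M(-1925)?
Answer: 6962753378136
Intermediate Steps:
l(P, h) = 3 - P - h (l(P, h) = 3 - (P + h) = 3 + (-P - h) = 3 - P - h)
n(S, X) = S + S**2 (n(S, X) = S**2 + S = S + S**2)
C = 6962753376400 (C = (1338918 + 1606378)*(1263549 + (1100470 + (3 - 1*(-8) - 1*14)*(1 + (3 - 1*(-8) - 1*14)))) = 2945296*(1263549 + (1100470 + (3 + 8 - 14)*(1 + (3 + 8 - 14)))) = 2945296*(1263549 + (1100470 - 3*(1 - 3))) = 2945296*(1263549 + (1100470 - 3*(-2))) = 2945296*(1263549 + (1100470 + 6)) = 2945296*(1263549 + 1100476) = 2945296*2364025 = 6962753376400)
C - M(-1925) = 6962753376400 - 1*(-1736) = 6962753376400 + 1736 = 6962753378136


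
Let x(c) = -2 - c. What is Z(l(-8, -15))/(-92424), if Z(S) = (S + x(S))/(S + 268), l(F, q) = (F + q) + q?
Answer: 1/10628760 ≈ 9.4084e-8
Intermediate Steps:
l(F, q) = F + 2*q
Z(S) = -2/(268 + S) (Z(S) = (S + (-2 - S))/(S + 268) = -2/(268 + S))
Z(l(-8, -15))/(-92424) = -2/(268 + (-8 + 2*(-15)))/(-92424) = -2/(268 + (-8 - 30))*(-1/92424) = -2/(268 - 38)*(-1/92424) = -2/230*(-1/92424) = -2*1/230*(-1/92424) = -1/115*(-1/92424) = 1/10628760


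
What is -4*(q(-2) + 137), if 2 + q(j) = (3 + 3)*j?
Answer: -492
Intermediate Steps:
q(j) = -2 + 6*j (q(j) = -2 + (3 + 3)*j = -2 + 6*j)
-4*(q(-2) + 137) = -4*((-2 + 6*(-2)) + 137) = -4*((-2 - 12) + 137) = -4*(-14 + 137) = -4*123 = -492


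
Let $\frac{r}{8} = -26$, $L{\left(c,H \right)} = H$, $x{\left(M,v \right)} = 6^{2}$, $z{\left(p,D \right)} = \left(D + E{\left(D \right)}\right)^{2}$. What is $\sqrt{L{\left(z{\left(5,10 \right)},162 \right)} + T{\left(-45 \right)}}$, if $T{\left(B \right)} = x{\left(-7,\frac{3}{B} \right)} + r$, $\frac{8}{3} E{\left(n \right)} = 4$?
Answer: $i \sqrt{10} \approx 3.1623 i$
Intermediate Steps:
$E{\left(n \right)} = \frac{3}{2}$ ($E{\left(n \right)} = \frac{3}{8} \cdot 4 = \frac{3}{2}$)
$z{\left(p,D \right)} = \left(\frac{3}{2} + D\right)^{2}$ ($z{\left(p,D \right)} = \left(D + \frac{3}{2}\right)^{2} = \left(\frac{3}{2} + D\right)^{2}$)
$x{\left(M,v \right)} = 36$
$r = -208$ ($r = 8 \left(-26\right) = -208$)
$T{\left(B \right)} = -172$ ($T{\left(B \right)} = 36 - 208 = -172$)
$\sqrt{L{\left(z{\left(5,10 \right)},162 \right)} + T{\left(-45 \right)}} = \sqrt{162 - 172} = \sqrt{-10} = i \sqrt{10}$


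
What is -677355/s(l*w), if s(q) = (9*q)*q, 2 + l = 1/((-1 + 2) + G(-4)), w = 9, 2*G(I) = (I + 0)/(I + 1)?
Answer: -806375/1701 ≈ -474.06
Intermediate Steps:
G(I) = I/(2*(1 + I)) (G(I) = ((I + 0)/(I + 1))/2 = (I/(1 + I))/2 = I/(2*(1 + I)))
l = -7/5 (l = -2 + 1/((-1 + 2) + (1/2)*(-4)/(1 - 4)) = -2 + 1/(1 + (1/2)*(-4)/(-3)) = -2 + 1/(1 + (1/2)*(-4)*(-1/3)) = -2 + 1/(1 + 2/3) = -2 + 1/(5/3) = -2 + 3/5 = -7/5 ≈ -1.4000)
s(q) = 9*q**2
-677355/s(l*w) = -677355/(9*(-7/5*9)**2) = -677355/(9*(-63/5)**2) = -677355/(9*(3969/25)) = -677355/35721/25 = -677355*25/35721 = -806375/1701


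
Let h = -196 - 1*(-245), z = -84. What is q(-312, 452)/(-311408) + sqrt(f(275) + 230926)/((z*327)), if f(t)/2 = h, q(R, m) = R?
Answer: 39/38926 - sqrt(14439)/6867 ≈ -0.016497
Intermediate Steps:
h = 49 (h = -196 + 245 = 49)
f(t) = 98 (f(t) = 2*49 = 98)
q(-312, 452)/(-311408) + sqrt(f(275) + 230926)/((z*327)) = -312/(-311408) + sqrt(98 + 230926)/((-84*327)) = -312*(-1/311408) + sqrt(231024)/(-27468) = 39/38926 + (4*sqrt(14439))*(-1/27468) = 39/38926 - sqrt(14439)/6867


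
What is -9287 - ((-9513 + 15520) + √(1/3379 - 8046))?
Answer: -15294 - I*√91866336107/3379 ≈ -15294.0 - 89.699*I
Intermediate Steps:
-9287 - ((-9513 + 15520) + √(1/3379 - 8046)) = -9287 - (6007 + √(1/3379 - 8046)) = -9287 - (6007 + √(-27187433/3379)) = -9287 - (6007 + I*√91866336107/3379) = -9287 + (-6007 - I*√91866336107/3379) = -15294 - I*√91866336107/3379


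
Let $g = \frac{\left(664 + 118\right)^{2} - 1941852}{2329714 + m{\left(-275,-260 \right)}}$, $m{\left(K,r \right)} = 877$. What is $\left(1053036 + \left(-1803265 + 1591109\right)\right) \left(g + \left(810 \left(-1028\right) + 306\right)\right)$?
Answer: $- \frac{1631243867745438560}{2330591} \approx -6.9993 \cdot 10^{11}$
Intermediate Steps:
$g = - \frac{1330328}{2330591}$ ($g = \frac{\left(664 + 118\right)^{2} - 1941852}{2329714 + 877} = \frac{782^{2} - 1941852}{2330591} = \left(611524 - 1941852\right) \frac{1}{2330591} = \left(-1330328\right) \frac{1}{2330591} = - \frac{1330328}{2330591} \approx -0.57081$)
$\left(1053036 + \left(-1803265 + 1591109\right)\right) \left(g + \left(810 \left(-1028\right) + 306\right)\right) = \left(1053036 + \left(-1803265 + 1591109\right)\right) \left(- \frac{1330328}{2330591} + \left(810 \left(-1028\right) + 306\right)\right) = \left(1053036 - 212156\right) \left(- \frac{1330328}{2330591} + \left(-832680 + 306\right)\right) = 840880 \left(- \frac{1330328}{2330591} - 832374\right) = 840880 \left(- \frac{1939924683362}{2330591}\right) = - \frac{1631243867745438560}{2330591}$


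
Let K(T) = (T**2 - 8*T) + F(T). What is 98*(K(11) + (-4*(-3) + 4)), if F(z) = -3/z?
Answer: 52528/11 ≈ 4775.3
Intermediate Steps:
K(T) = T**2 - 8*T - 3/T (K(T) = (T**2 - 8*T) - 3/T = T**2 - 8*T - 3/T)
98*(K(11) + (-4*(-3) + 4)) = 98*((-3 + 11**2*(-8 + 11))/11 + (-4*(-3) + 4)) = 98*((-3 + 121*3)/11 + (12 + 4)) = 98*((-3 + 363)/11 + 16) = 98*((1/11)*360 + 16) = 98*(360/11 + 16) = 98*(536/11) = 52528/11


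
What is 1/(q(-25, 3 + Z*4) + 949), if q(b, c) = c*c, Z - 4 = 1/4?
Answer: 1/1349 ≈ 0.00074129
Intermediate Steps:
Z = 17/4 (Z = 4 + 1/4 = 4 + ¼ = 17/4 ≈ 4.2500)
q(b, c) = c²
1/(q(-25, 3 + Z*4) + 949) = 1/((3 + (17/4)*4)² + 949) = 1/((3 + 17)² + 949) = 1/(20² + 949) = 1/(400 + 949) = 1/1349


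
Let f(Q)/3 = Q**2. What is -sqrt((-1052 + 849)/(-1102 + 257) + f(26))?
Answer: -sqrt(8569315)/65 ≈ -45.036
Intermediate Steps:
f(Q) = 3*Q**2
-sqrt((-1052 + 849)/(-1102 + 257) + f(26)) = -sqrt((-1052 + 849)/(-1102 + 257) + 3*26**2) = -sqrt(-203/(-845) + 3*676) = -sqrt(-203*(-1/845) + 2028) = -sqrt(203/845 + 2028) = -sqrt(1713863/845) = -sqrt(8569315)/65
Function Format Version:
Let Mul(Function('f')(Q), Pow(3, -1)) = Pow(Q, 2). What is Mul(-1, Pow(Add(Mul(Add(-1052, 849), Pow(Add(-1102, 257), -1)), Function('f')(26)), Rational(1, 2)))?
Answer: Mul(Rational(-1, 65), Pow(8569315, Rational(1, 2))) ≈ -45.036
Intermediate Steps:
Function('f')(Q) = Mul(3, Pow(Q, 2))
Mul(-1, Pow(Add(Mul(Add(-1052, 849), Pow(Add(-1102, 257), -1)), Function('f')(26)), Rational(1, 2))) = Mul(-1, Pow(Add(Mul(Add(-1052, 849), Pow(Add(-1102, 257), -1)), Mul(3, Pow(26, 2))), Rational(1, 2))) = Mul(-1, Pow(Add(Mul(-203, Pow(-845, -1)), Mul(3, 676)), Rational(1, 2))) = Mul(-1, Pow(Add(Mul(-203, Rational(-1, 845)), 2028), Rational(1, 2))) = Mul(-1, Pow(Add(Rational(203, 845), 2028), Rational(1, 2))) = Mul(-1, Pow(Rational(1713863, 845), Rational(1, 2))) = Mul(-1, Mul(Rational(1, 65), Pow(8569315, Rational(1, 2)))) = Mul(Rational(-1, 65), Pow(8569315, Rational(1, 2)))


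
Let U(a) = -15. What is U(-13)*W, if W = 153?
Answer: -2295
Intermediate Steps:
U(-13)*W = -15*153 = -2295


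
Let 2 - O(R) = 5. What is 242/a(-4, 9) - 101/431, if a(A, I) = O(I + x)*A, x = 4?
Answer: 51545/2586 ≈ 19.932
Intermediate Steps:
O(R) = -3 (O(R) = 2 - 1*5 = 2 - 5 = -3)
a(A, I) = -3*A
242/a(-4, 9) - 101/431 = 242/((-3*(-4))) - 101/431 = 242/12 - 101*1/431 = 242*(1/12) - 101/431 = 121/6 - 101/431 = 51545/2586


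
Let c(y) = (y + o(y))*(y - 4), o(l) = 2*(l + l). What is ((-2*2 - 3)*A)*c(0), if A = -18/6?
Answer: 0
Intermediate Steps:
A = -3 (A = -18*⅙ = -3)
o(l) = 4*l (o(l) = 2*(2*l) = 4*l)
c(y) = 5*y*(-4 + y) (c(y) = (y + 4*y)*(y - 4) = (5*y)*(-4 + y) = 5*y*(-4 + y))
((-2*2 - 3)*A)*c(0) = ((-2*2 - 3)*(-3))*(5*0*(-4 + 0)) = ((-4 - 3)*(-3))*(5*0*(-4)) = -7*(-3)*0 = 21*0 = 0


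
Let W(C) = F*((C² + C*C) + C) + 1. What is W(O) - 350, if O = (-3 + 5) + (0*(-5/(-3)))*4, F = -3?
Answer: -379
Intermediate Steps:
O = 2 (O = 2 + (0*(-5*(-⅓)))*4 = 2 + (0*(5/3))*4 = 2 + 0*4 = 2 + 0 = 2)
W(C) = 1 - 6*C² - 3*C (W(C) = -3*((C² + C*C) + C) + 1 = -3*((C² + C²) + C) + 1 = -3*(2*C² + C) + 1 = -3*(C + 2*C²) + 1 = (-6*C² - 3*C) + 1 = 1 - 6*C² - 3*C)
W(O) - 350 = (1 - 6*2² - 3*2) - 350 = (1 - 6*4 - 6) - 350 = (1 - 24 - 6) - 350 = -29 - 350 = -379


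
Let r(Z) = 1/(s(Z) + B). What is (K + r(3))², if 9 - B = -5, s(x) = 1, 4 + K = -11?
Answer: 50176/225 ≈ 223.00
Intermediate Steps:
K = -15 (K = -4 - 11 = -15)
B = 14 (B = 9 - 1*(-5) = 9 + 5 = 14)
r(Z) = 1/15 (r(Z) = 1/(1 + 14) = 1/15)
(K + r(3))² = (-15 + 1/15)² = (-224/15)² = 50176/225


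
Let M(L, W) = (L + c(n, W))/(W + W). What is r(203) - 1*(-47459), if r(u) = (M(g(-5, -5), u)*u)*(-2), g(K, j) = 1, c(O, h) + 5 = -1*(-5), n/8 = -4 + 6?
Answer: 47458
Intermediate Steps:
n = 16 (n = 8*(-4 + 6) = 8*2 = 16)
c(O, h) = 0 (c(O, h) = -5 - 1*(-5) = -5 + 5 = 0)
M(L, W) = L/(2*W) (M(L, W) = (L + 0)/(W + W) = L/((2*W)) = L*(1/(2*W)) = L/(2*W))
r(u) = -1 (r(u) = (((1/2)*1/u)*u)*(-2) = ((1/(2*u))*u)*(-2) = (1/2)*(-2) = -1)
r(203) - 1*(-47459) = -1 - 1*(-47459) = -1 + 47459 = 47458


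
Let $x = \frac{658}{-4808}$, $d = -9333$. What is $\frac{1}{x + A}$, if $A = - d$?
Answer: $\frac{2404}{22436203} \approx 0.00010715$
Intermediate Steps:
$x = - \frac{329}{2404}$ ($x = 658 \left(- \frac{1}{4808}\right) = - \frac{329}{2404} \approx -0.13686$)
$A = 9333$ ($A = \left(-1\right) \left(-9333\right) = 9333$)
$\frac{1}{x + A} = \frac{1}{- \frac{329}{2404} + 9333} = \frac{1}{\frac{22436203}{2404}} = \frac{2404}{22436203}$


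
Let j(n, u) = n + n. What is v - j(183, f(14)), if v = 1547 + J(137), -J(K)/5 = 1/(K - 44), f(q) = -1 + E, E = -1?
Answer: 109828/93 ≈ 1180.9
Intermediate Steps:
f(q) = -2 (f(q) = -1 - 1 = -2)
j(n, u) = 2*n
J(K) = -5/(-44 + K) (J(K) = -5/(K - 44) = -5/(-44 + K))
v = 143866/93 (v = 1547 - 5/(-44 + 137) = 1547 - 5/93 = 143866/93 ≈ 1546.9)
v - j(183, f(14)) = 143866/93 - 2*183 = 143866/93 - 1*366 = 143866/93 - 366 = 109828/93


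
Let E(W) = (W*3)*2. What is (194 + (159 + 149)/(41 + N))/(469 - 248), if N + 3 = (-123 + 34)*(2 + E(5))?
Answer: 272416/310505 ≈ 0.87733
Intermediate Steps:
E(W) = 6*W (E(W) = (3*W)*2 = 6*W)
N = -2851 (N = -3 + (-123 + 34)*(2 + 6*5) = -3 - 89*(2 + 30) = -3 - 89*32 = -3 - 2848 = -2851)
(194 + (159 + 149)/(41 + N))/(469 - 248) = (194 + (159 + 149)/(41 - 2851))/(469 - 248) = (194 + 308/(-2810))/221 = (194 + 308*(-1/2810))*(1/221) = (194 - 154/1405)*(1/221) = (272416/1405)*(1/221) = 272416/310505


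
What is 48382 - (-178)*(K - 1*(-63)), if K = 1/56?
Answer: 1668777/28 ≈ 59599.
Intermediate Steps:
K = 1/56 ≈ 0.017857
48382 - (-178)*(K - 1*(-63)) = 48382 - (-178)*(1/56 - 1*(-63)) = 48382 - (-178)*(1/56 + 63) = 48382 - (-178)*3529/56 = 48382 - 1*(-314081/28) = 48382 + 314081/28 = 1668777/28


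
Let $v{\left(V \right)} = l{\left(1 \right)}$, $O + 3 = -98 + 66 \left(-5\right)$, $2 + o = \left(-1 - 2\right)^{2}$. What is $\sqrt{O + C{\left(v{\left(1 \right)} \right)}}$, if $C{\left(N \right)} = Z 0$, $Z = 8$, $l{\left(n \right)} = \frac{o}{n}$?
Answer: $i \sqrt{431} \approx 20.761 i$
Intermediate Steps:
$o = 7$ ($o = -2 + \left(-1 - 2\right)^{2} = -2 + \left(-3\right)^{2} = -2 + 9 = 7$)
$O = -431$ ($O = -3 + \left(-98 + 66 \left(-5\right)\right) = -3 - 428 = -431$)
$l{\left(n \right)} = \frac{7}{n}$
$v{\left(V \right)} = 7$ ($v{\left(V \right)} = \frac{7}{1} = 7 \cdot 1 = 7$)
$C{\left(N \right)} = 0$ ($C{\left(N \right)} = 8 \cdot 0 = 0$)
$\sqrt{O + C{\left(v{\left(1 \right)} \right)}} = \sqrt{-431 + 0} = \sqrt{-431} = i \sqrt{431}$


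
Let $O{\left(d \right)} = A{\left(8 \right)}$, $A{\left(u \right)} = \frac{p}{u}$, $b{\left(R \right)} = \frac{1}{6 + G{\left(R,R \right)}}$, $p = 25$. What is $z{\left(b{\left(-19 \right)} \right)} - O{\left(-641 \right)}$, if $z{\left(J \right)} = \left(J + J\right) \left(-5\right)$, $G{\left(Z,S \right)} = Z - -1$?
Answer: $- \frac{55}{24} \approx -2.2917$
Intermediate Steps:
$G{\left(Z,S \right)} = 1 + Z$ ($G{\left(Z,S \right)} = Z + 1 = 1 + Z$)
$b{\left(R \right)} = \frac{1}{7 + R}$ ($b{\left(R \right)} = \frac{1}{6 + \left(1 + R\right)} = \frac{1}{7 + R}$)
$z{\left(J \right)} = - 10 J$ ($z{\left(J \right)} = 2 J \left(-5\right) = - 10 J$)
$A{\left(u \right)} = \frac{25}{u}$
$O{\left(d \right)} = \frac{25}{8}$
$z{\left(b{\left(-19 \right)} \right)} - O{\left(-641 \right)} = - \frac{10}{7 - 19} - \frac{25}{8} = - \frac{10}{-12} - \frac{25}{8} = \left(-10\right) \left(- \frac{1}{12}\right) - \frac{25}{8} = \frac{5}{6} - \frac{25}{8} = - \frac{55}{24}$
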